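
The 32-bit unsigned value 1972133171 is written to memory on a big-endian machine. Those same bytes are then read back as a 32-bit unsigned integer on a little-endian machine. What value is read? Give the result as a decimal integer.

861768821

1972133171 in 32-bit hexadecimal is 0x758C5D33.
Stored big-endian, the bytes at ascending addresses are 75 8C 5D 33.
Read back as little-endian, the first byte is least significant, giving 0x335D8C75.
0x335D8C75 = 861768821.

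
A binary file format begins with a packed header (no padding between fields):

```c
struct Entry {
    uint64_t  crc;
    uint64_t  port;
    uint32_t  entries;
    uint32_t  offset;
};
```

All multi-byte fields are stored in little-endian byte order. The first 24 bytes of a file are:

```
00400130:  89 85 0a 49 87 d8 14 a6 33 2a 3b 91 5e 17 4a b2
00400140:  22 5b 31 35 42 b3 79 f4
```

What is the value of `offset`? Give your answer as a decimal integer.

4101616450

`offset` follows `crc` (8 B), `port` (8 B), `entries` (4 B), so it starts at offset 8 + 8 + 4 = 20 and occupies 4 bytes.
Bytes at offsets 20..23: 42 B3 79 F4.
In little-endian order the low byte comes first in memory.
Reassemble most-significant byte first: F4 79 B3 42 → 0xF479B342.
0xF479B342 = 4101616450.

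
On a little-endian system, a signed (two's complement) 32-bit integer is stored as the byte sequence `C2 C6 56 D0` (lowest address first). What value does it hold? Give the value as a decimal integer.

Little-endian: lowest address holds the least-significant byte.
Reassemble most-significant byte first: D0 56 C6 C2 → 0xD056C6C2.
Top bit is set, so as a signed 32-bit value this is 0xD056C6C2 − 2^32 = -799619390.

-799619390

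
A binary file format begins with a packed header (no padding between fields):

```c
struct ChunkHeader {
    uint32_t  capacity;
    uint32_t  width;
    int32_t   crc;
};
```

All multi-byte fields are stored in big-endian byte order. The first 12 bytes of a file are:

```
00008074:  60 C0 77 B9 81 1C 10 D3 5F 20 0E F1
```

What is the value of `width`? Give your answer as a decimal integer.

`width` follows `capacity` (4 bytes), so it starts at byte offset 4 and occupies 4 bytes.
Bytes at offsets 4..7: 81 1C 10 D3.
In big-endian order the high byte comes first in memory.
The bytes are already most-significant first: 0x811C10D3.
0x811C10D3 = 2166100179.

2166100179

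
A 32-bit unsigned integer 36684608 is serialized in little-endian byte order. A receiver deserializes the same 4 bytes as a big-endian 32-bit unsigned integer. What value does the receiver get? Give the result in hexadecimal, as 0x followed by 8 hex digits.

0x40C32F02

36684608 in 32-bit hexadecimal is 0x022FC340.
Stored little-endian, the bytes at ascending addresses are 40 C3 2F 02.
Read back as big-endian, the last byte is least significant, giving 0x40C32F02.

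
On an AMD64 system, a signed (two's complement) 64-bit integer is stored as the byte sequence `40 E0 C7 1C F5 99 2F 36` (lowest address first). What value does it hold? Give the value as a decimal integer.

Little-endian stores the least-significant byte at the lowest address.
Reassemble most-significant byte first: 36 2F 99 F5 1C C7 E0 40 → 0x362F99F51CC7E040.
0x362F99F51CC7E040 = 3904508679982407744.

3904508679982407744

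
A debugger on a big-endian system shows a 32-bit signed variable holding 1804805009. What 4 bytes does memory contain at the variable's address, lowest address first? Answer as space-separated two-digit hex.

6B 93 23 91

1804805009 in hexadecimal, padded to 32 bits, is 0x6B932391.
Split into bytes (most-significant first): 6B 93 23 91.
Big-endian: lowest address holds the most-significant byte.
So the memory order matches the most-significant-first order: 6B 93 23 91.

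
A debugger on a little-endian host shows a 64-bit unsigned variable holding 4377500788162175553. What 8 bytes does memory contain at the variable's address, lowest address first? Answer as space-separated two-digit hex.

41 22 66 1A C6 01 C0 3C

4377500788162175553 in hexadecimal, padded to 64 bits, is 0x3CC001C61A662241.
Split into bytes (most-significant first): 3C C0 01 C6 1A 66 22 41.
Little-endian: lowest address holds the least-significant byte.
So at ascending addresses the bytes are 41 22 66 1A C6 01 C0 3C.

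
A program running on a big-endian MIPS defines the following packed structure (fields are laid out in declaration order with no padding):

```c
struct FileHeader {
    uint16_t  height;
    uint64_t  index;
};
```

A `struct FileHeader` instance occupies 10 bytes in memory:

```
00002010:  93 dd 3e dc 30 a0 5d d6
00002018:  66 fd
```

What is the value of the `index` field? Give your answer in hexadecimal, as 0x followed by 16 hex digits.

0x3EDC30A05DD666FD

`index` follows `height` (2 bytes), so it starts at byte offset 2 and occupies 8 bytes.
Bytes at offsets 2..9: 3E DC 30 A0 5D D6 66 FD.
In big-endian order the high byte comes first in memory.
The bytes are already most-significant first: 0x3EDC30A05DD666FD.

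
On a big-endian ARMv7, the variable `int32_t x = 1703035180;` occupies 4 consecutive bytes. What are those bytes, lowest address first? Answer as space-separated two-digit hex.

65 82 41 2C

1703035180 in hexadecimal, padded to 32 bits, is 0x6582412C.
Split into bytes (most-significant first): 65 82 41 2C.
In big-endian order the high byte comes first in memory.
So the memory order matches the most-significant-first order: 65 82 41 2C.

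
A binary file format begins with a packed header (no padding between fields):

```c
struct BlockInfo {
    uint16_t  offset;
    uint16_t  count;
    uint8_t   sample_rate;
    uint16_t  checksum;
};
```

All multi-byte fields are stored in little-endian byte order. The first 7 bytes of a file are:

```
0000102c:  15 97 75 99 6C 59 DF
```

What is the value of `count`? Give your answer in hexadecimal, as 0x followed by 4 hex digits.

`count` follows `offset` (2 bytes), so it starts at byte offset 2 and occupies 2 bytes.
Bytes at offsets 2..3: 75 99.
In little-endian order the low byte comes first in memory.
Reassemble most-significant byte first: 99 75 → 0x9975.

0x9975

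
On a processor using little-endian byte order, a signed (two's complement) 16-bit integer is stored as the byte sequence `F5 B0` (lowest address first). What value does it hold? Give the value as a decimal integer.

-20235

Little-endian: lowest address holds the least-significant byte.
Reassemble most-significant byte first: B0 F5 → 0xB0F5.
Top bit is set, so as a signed 16-bit value this is 0xB0F5 − 2^16 = -20235.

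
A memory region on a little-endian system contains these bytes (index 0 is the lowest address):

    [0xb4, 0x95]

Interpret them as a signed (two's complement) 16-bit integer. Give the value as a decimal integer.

-27212

Little-endian: lowest address holds the least-significant byte.
Reassemble most-significant byte first: 95 B4 → 0x95B4.
Top bit is set, so as a signed 16-bit value this is 0x95B4 − 2^16 = -27212.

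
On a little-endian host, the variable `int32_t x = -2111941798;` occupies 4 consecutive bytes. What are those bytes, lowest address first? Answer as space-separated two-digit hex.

Two's complement of -2111941798 in 32 bits: 2111941798 = 0x7DE1ACA6; invert → 0x821E5359; add 1 → 0x821E535A.
Split into bytes (most-significant first): 82 1E 53 5A.
Little-endian stores the least-significant byte at the lowest address.
So at ascending addresses the bytes are 5A 53 1E 82.

5A 53 1E 82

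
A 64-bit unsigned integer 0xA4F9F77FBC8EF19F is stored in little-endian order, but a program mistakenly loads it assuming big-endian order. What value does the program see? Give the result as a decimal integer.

Stored little-endian, the bytes at ascending addresses are 9F F1 8E BC 7F F7 F9 A4.
Read back as big-endian, the last byte is least significant, giving 0x9FF18EBC7FF7F9A4.
0x9FF18EBC7FF7F9A4 = 11525149861669763492.

11525149861669763492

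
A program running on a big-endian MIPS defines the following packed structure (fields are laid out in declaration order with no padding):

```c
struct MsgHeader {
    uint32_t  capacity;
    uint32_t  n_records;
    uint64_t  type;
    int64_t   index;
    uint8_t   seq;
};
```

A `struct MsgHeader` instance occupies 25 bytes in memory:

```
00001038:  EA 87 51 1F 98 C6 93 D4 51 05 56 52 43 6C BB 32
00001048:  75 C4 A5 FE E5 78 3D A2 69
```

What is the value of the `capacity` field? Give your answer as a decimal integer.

3934736671

`capacity` is the first field, at byte offset 0, occupying 4 bytes.
Bytes at offsets 0..3: EA 87 51 1F.
Big-endian stores the most-significant byte at the lowest address.
The bytes are already most-significant first: 0xEA87511F.
0xEA87511F = 3934736671.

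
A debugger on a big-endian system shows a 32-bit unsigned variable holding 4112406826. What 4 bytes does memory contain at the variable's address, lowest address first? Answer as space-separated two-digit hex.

4112406826 in hexadecimal, padded to 32 bits, is 0xF51E592A.
Split into bytes (most-significant first): F5 1E 59 2A.
In big-endian order the high byte comes first in memory.
So the memory order matches the most-significant-first order: F5 1E 59 2A.

F5 1E 59 2A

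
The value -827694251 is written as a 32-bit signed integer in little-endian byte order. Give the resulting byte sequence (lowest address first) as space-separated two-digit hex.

Two's complement of -827694251 in 32 bits: 827694251 = 0x31559CAB; invert → 0xCEAA6354; add 1 → 0xCEAA6355.
Split into bytes (most-significant first): CE AA 63 55.
In little-endian order the low byte comes first in memory.
So at ascending addresses the bytes are 55 63 AA CE.

55 63 AA CE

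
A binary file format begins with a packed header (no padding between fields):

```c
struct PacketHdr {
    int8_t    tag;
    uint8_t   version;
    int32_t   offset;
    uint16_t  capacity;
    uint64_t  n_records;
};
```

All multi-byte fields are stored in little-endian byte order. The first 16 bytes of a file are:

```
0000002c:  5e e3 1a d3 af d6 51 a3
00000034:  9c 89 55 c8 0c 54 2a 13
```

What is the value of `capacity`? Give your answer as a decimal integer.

41809

`capacity` follows `tag` (1 B), `version` (1 B), `offset` (4 B), so it starts at offset 1 + 1 + 4 = 6 and occupies 2 bytes.
Bytes at offsets 6..7: 51 A3.
Little-endian: lowest address holds the least-significant byte.
Reassemble most-significant byte first: A3 51 → 0xA351.
0xA351 = 41809.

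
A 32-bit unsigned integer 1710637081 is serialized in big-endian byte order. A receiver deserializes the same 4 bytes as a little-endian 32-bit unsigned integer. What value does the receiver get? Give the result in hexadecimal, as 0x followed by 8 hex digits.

1710637081 in 32-bit hexadecimal is 0x65F64019.
Stored big-endian, the bytes at ascending addresses are 65 F6 40 19.
Read back as little-endian, the first byte is least significant, giving 0x1940F665.

0x1940F665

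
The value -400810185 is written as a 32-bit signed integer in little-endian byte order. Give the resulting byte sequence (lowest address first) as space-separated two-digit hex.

Two's complement of -400810185 in 32 bits: 400810185 = 0x17E3E0C9; invert → 0xE81C1F36; add 1 → 0xE81C1F37.
Split into bytes (most-significant first): E8 1C 1F 37.
Little-endian: lowest address holds the least-significant byte.
So at ascending addresses the bytes are 37 1F 1C E8.

37 1F 1C E8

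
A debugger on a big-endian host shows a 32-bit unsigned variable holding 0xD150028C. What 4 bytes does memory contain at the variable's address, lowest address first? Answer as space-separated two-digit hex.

D1 50 02 8C

Split into bytes (most-significant first): D1 50 02 8C.
In big-endian order the high byte comes first in memory.
So the memory order matches the most-significant-first order: D1 50 02 8C.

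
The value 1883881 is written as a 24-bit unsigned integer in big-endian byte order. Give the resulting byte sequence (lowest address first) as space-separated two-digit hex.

1C BE E9

1883881 in hexadecimal, padded to 24 bits, is 0x1CBEE9.
Split into bytes (most-significant first): 1C BE E9.
Big-endian: lowest address holds the most-significant byte.
So the memory order matches the most-significant-first order: 1C BE E9.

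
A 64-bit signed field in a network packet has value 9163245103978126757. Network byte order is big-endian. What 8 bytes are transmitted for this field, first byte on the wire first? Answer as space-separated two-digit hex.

7F 2A 62 DF 84 74 1D A5

9163245103978126757 in hexadecimal, padded to 64 bits, is 0x7F2A62DF84741DA5.
Split into bytes (most-significant first): 7F 2A 62 DF 84 74 1D A5.
In big-endian order the high byte comes first in memory.
So the memory order matches the most-significant-first order: 7F 2A 62 DF 84 74 1D A5.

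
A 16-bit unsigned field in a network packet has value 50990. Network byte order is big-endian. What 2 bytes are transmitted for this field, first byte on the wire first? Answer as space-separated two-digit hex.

50990 in hexadecimal, padded to 16 bits, is 0xC72E.
Split into bytes (most-significant first): C7 2E.
In big-endian order the high byte comes first in memory.
So the memory order matches the most-significant-first order: C7 2E.

C7 2E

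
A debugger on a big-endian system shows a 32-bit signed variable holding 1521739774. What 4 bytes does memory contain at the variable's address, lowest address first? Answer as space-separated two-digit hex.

1521739774 in hexadecimal, padded to 32 bits, is 0x5AB3E7FE.
Split into bytes (most-significant first): 5A B3 E7 FE.
In big-endian order the high byte comes first in memory.
So the memory order matches the most-significant-first order: 5A B3 E7 FE.

5A B3 E7 FE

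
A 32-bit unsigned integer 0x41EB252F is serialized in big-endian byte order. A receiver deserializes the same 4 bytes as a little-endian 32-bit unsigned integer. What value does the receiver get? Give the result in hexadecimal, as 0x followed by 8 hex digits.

0x2F25EB41

Stored big-endian, the bytes at ascending addresses are 41 EB 25 2F.
Read back as little-endian, the first byte is least significant, giving 0x2F25EB41.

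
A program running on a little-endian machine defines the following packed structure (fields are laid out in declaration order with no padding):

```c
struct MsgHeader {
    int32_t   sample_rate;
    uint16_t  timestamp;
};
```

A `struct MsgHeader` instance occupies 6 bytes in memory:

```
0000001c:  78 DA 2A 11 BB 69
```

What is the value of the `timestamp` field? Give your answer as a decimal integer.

27067

`timestamp` follows `sample_rate` (4 bytes), so it starts at byte offset 4 and occupies 2 bytes.
Bytes at offsets 4..5: BB 69.
In little-endian order the low byte comes first in memory.
Reassemble most-significant byte first: 69 BB → 0x69BB.
0x69BB = 27067.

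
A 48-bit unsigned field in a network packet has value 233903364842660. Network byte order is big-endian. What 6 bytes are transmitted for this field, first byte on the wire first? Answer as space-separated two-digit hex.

D4 BB DE F9 24 A4

233903364842660 in hexadecimal, padded to 48 bits, is 0xD4BBDEF924A4.
Split into bytes (most-significant first): D4 BB DE F9 24 A4.
In big-endian order the high byte comes first in memory.
So the memory order matches the most-significant-first order: D4 BB DE F9 24 A4.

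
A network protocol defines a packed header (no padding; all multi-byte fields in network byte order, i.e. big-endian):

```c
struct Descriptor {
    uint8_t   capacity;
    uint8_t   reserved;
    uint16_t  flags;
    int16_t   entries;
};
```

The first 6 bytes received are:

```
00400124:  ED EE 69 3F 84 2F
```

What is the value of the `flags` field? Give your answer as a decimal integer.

26943

`flags` follows `capacity` (1 B), `reserved` (1 B), so it starts at offset 1 + 1 = 2 and occupies 2 bytes.
Bytes at offsets 2..3: 69 3F.
In big-endian order the high byte comes first in memory.
The bytes are already most-significant first: 0x693F.
0x693F = 26943.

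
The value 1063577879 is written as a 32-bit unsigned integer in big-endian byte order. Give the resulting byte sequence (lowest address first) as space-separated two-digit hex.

1063577879 in hexadecimal, padded to 32 bits, is 0x3F64E917.
Split into bytes (most-significant first): 3F 64 E9 17.
In big-endian order the high byte comes first in memory.
So the memory order matches the most-significant-first order: 3F 64 E9 17.

3F 64 E9 17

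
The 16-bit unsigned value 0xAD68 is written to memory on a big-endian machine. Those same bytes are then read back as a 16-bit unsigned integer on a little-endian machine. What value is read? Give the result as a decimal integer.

Stored big-endian, the bytes at ascending addresses are AD 68.
Read back as little-endian, the first byte is least significant, giving 0x68AD.
0x68AD = 26797.

26797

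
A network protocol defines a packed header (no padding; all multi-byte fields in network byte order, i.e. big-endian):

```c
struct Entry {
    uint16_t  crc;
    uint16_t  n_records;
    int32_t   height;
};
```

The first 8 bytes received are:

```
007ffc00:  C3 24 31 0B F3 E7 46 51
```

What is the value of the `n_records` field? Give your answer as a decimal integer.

12555

`n_records` follows `crc` (2 bytes), so it starts at byte offset 2 and occupies 2 bytes.
Bytes at offsets 2..3: 31 0B.
In big-endian order the high byte comes first in memory.
The bytes are already most-significant first: 0x310B.
0x310B = 12555.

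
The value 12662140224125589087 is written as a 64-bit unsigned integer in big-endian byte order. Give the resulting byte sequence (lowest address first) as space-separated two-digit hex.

AF B8 F5 72 6B 30 D6 5F

12662140224125589087 in hexadecimal, padded to 64 bits, is 0xAFB8F5726B30D65F.
Split into bytes (most-significant first): AF B8 F5 72 6B 30 D6 5F.
Big-endian: lowest address holds the most-significant byte.
So the memory order matches the most-significant-first order: AF B8 F5 72 6B 30 D6 5F.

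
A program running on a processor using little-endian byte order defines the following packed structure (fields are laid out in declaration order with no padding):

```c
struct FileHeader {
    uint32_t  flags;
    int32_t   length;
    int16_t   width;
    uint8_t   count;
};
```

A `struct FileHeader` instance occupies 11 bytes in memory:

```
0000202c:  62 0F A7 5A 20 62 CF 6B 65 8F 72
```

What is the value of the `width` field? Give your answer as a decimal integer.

`width` follows `flags` (4 B), `length` (4 B), so it starts at offset 4 + 4 = 8 and occupies 2 bytes.
Bytes at offsets 8..9: 65 8F.
In little-endian order the low byte comes first in memory.
Reassemble most-significant byte first: 8F 65 → 0x8F65.
Top bit is set, so as a signed 16-bit value this is 0x8F65 − 2^16 = -28827.

-28827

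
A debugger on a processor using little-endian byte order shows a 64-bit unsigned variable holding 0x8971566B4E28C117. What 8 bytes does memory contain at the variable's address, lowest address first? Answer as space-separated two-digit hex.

Split into bytes (most-significant first): 89 71 56 6B 4E 28 C1 17.
Little-endian stores the least-significant byte at the lowest address.
So at ascending addresses the bytes are 17 C1 28 4E 6B 56 71 89.

17 C1 28 4E 6B 56 71 89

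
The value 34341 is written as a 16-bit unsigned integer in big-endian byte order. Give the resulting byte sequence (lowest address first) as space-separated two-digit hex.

86 25

34341 in hexadecimal, padded to 16 bits, is 0x8625.
Split into bytes (most-significant first): 86 25.
Big-endian: lowest address holds the most-significant byte.
So the memory order matches the most-significant-first order: 86 25.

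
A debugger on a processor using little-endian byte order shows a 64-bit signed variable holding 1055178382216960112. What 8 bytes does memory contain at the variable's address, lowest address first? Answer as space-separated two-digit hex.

70 98 B6 E6 25 BF A4 0E

1055178382216960112 in hexadecimal, padded to 64 bits, is 0x0EA4BF25E6B69870.
Split into bytes (most-significant first): 0E A4 BF 25 E6 B6 98 70.
Little-endian: lowest address holds the least-significant byte.
So at ascending addresses the bytes are 70 98 B6 E6 25 BF A4 0E.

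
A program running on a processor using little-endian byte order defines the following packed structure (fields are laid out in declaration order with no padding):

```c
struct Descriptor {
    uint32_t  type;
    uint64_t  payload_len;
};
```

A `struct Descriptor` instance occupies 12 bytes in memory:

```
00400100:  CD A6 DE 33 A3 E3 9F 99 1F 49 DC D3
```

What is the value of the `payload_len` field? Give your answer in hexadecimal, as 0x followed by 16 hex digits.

0xD3DC491F999FE3A3

`payload_len` follows `type` (4 bytes), so it starts at byte offset 4 and occupies 8 bytes.
Bytes at offsets 4..11: A3 E3 9F 99 1F 49 DC D3.
In little-endian order the low byte comes first in memory.
Reassemble most-significant byte first: D3 DC 49 1F 99 9F E3 A3 → 0xD3DC491F999FE3A3.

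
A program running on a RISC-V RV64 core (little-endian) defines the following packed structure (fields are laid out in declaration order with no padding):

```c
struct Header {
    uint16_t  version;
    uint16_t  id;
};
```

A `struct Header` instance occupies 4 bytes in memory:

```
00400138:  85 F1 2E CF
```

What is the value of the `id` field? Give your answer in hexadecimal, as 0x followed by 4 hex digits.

0xCF2E

`id` follows `version` (2 bytes), so it starts at byte offset 2 and occupies 2 bytes.
Bytes at offsets 2..3: 2E CF.
In little-endian order the low byte comes first in memory.
Reassemble most-significant byte first: CF 2E → 0xCF2E.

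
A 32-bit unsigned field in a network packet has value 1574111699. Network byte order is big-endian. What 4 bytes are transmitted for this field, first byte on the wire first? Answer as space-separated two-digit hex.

1574111699 in hexadecimal, padded to 32 bits, is 0x5DD309D3.
Split into bytes (most-significant first): 5D D3 09 D3.
Big-endian: lowest address holds the most-significant byte.
So the memory order matches the most-significant-first order: 5D D3 09 D3.

5D D3 09 D3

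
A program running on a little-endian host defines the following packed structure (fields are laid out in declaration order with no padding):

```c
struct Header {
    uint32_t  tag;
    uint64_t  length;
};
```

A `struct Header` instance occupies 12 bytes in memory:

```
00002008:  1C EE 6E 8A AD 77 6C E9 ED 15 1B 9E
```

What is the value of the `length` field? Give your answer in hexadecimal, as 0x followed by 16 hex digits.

0x9E1B15EDE96C77AD

`length` follows `tag` (4 bytes), so it starts at byte offset 4 and occupies 8 bytes.
Bytes at offsets 4..11: AD 77 6C E9 ED 15 1B 9E.
Little-endian: lowest address holds the least-significant byte.
Reassemble most-significant byte first: 9E 1B 15 ED E9 6C 77 AD → 0x9E1B15EDE96C77AD.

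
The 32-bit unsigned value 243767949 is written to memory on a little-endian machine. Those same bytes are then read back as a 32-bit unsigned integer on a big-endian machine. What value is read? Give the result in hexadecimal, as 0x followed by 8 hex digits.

0x8D9A870E

243767949 in 32-bit hexadecimal is 0x0E879A8D.
Stored little-endian, the bytes at ascending addresses are 8D 9A 87 0E.
Read back as big-endian, the last byte is least significant, giving 0x8D9A870E.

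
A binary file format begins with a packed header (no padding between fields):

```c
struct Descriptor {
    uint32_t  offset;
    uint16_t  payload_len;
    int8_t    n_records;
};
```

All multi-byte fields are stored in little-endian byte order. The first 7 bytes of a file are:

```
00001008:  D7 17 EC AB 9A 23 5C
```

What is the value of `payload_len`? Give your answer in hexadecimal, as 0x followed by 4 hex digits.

0x239A

`payload_len` follows `offset` (4 bytes), so it starts at byte offset 4 and occupies 2 bytes.
Bytes at offsets 4..5: 9A 23.
Little-endian stores the least-significant byte at the lowest address.
Reassemble most-significant byte first: 23 9A → 0x239A.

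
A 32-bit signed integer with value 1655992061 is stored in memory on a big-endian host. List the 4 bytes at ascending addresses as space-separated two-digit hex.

62 B4 6E FD

1655992061 in hexadecimal, padded to 32 bits, is 0x62B46EFD.
Split into bytes (most-significant first): 62 B4 6E FD.
In big-endian order the high byte comes first in memory.
So the memory order matches the most-significant-first order: 62 B4 6E FD.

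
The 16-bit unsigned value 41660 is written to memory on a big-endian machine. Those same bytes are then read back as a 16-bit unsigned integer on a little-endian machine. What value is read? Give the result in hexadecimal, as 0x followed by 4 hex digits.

0xBCA2

41660 in 16-bit hexadecimal is 0xA2BC.
Stored big-endian, the bytes at ascending addresses are A2 BC.
Read back as little-endian, the first byte is least significant, giving 0xBCA2.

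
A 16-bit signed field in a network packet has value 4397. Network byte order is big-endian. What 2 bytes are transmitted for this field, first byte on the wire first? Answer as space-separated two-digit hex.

11 2D

4397 in hexadecimal, padded to 16 bits, is 0x112D.
Split into bytes (most-significant first): 11 2D.
Big-endian: lowest address holds the most-significant byte.
So the memory order matches the most-significant-first order: 11 2D.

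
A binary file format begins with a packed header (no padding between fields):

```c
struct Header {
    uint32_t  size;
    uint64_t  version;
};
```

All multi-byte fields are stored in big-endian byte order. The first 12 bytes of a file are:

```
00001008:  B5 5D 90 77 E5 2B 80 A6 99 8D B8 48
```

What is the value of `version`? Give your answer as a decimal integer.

16513433911713183816

`version` follows `size` (4 bytes), so it starts at byte offset 4 and occupies 8 bytes.
Bytes at offsets 4..11: E5 2B 80 A6 99 8D B8 48.
Big-endian stores the most-significant byte at the lowest address.
The bytes are already most-significant first: 0xE52B80A6998DB848.
0xE52B80A6998DB848 = 16513433911713183816.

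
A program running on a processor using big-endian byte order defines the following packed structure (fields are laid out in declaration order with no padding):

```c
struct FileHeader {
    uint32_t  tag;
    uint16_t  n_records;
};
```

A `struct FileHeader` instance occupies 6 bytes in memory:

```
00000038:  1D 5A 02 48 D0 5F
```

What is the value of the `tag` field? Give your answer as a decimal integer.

492438088

`tag` is the first field, at byte offset 0, occupying 4 bytes.
Bytes at offsets 0..3: 1D 5A 02 48.
In big-endian order the high byte comes first in memory.
The bytes are already most-significant first: 0x1D5A0248.
0x1D5A0248 = 492438088.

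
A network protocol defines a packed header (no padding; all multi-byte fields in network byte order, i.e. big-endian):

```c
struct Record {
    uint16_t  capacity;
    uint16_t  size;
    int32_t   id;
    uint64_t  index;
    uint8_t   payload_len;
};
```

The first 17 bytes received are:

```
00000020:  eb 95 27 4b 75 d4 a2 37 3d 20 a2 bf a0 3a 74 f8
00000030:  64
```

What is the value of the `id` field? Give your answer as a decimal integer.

`id` follows `capacity` (2 B), `size` (2 B), so it starts at offset 2 + 2 = 4 and occupies 4 bytes.
Bytes at offsets 4..7: 75 D4 A2 37.
Big-endian stores the most-significant byte at the lowest address.
The bytes are already most-significant first: 0x75D4A237.
0x75D4A237 = 1976869431.

1976869431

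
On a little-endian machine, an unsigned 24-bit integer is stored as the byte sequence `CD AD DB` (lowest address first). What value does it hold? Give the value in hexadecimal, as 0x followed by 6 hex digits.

0xDBADCD

In little-endian order the low byte comes first in memory.
Reassemble most-significant byte first: DB AD CD → 0xDBADCD.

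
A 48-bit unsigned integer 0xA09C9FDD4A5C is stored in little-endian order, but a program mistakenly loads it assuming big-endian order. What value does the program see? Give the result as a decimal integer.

101476615560352

Stored little-endian, the bytes at ascending addresses are 5C 4A DD 9F 9C A0.
Read back as big-endian, the last byte is least significant, giving 0x5C4ADD9F9CA0.
0x5C4ADD9F9CA0 = 101476615560352.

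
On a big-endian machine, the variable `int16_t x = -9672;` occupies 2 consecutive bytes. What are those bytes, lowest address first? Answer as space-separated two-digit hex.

Two's complement of -9672 in 16 bits: 9672 = 0x25C8; invert → 0xDA37; add 1 → 0xDA38.
Split into bytes (most-significant first): DA 38.
Big-endian: lowest address holds the most-significant byte.
So the memory order matches the most-significant-first order: DA 38.

DA 38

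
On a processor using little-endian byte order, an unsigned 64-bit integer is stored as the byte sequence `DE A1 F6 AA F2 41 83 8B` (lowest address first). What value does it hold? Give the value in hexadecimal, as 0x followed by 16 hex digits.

0x8B8341F2AAF6A1DE

Little-endian: lowest address holds the least-significant byte.
Reassemble most-significant byte first: 8B 83 41 F2 AA F6 A1 DE → 0x8B8341F2AAF6A1DE.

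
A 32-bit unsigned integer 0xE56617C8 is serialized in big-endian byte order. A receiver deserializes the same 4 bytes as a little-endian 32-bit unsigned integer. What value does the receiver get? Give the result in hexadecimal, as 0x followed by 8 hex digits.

0xC81766E5

Stored big-endian, the bytes at ascending addresses are E5 66 17 C8.
Read back as little-endian, the first byte is least significant, giving 0xC81766E5.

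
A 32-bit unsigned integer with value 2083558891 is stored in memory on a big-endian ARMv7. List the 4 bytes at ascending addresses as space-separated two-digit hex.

7C 30 95 EB

2083558891 in hexadecimal, padded to 32 bits, is 0x7C3095EB.
Split into bytes (most-significant first): 7C 30 95 EB.
In big-endian order the high byte comes first in memory.
So the memory order matches the most-significant-first order: 7C 30 95 EB.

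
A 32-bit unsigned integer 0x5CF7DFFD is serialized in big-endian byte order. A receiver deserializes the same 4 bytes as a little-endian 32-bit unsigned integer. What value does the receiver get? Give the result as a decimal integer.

Stored big-endian, the bytes at ascending addresses are 5C F7 DF FD.
Read back as little-endian, the first byte is least significant, giving 0xFDDFF75C.
0xFDDFF75C = 4259313500.

4259313500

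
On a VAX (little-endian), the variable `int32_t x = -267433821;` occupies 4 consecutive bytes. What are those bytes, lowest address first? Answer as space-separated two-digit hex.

A3 48 0F F0

Two's complement of -267433821 in 32 bits: 267433821 = 0x0FF0B75D; invert → 0xF00F48A2; add 1 → 0xF00F48A3.
Split into bytes (most-significant first): F0 0F 48 A3.
Little-endian: lowest address holds the least-significant byte.
So at ascending addresses the bytes are A3 48 0F F0.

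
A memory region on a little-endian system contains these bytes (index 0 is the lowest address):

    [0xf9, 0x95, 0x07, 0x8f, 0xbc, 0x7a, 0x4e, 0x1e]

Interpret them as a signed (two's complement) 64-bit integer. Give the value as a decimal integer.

In little-endian order the low byte comes first in memory.
Reassemble most-significant byte first: 1E 4E 7A BC 8F 07 95 F9 → 0x1E4E7ABC8F0795F9.
0x1E4E7ABC8F0795F9 = 2183817819593348601.

2183817819593348601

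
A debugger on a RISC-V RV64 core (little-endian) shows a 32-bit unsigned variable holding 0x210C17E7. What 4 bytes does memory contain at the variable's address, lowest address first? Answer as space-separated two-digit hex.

E7 17 0C 21

Split into bytes (most-significant first): 21 0C 17 E7.
Little-endian: lowest address holds the least-significant byte.
So at ascending addresses the bytes are E7 17 0C 21.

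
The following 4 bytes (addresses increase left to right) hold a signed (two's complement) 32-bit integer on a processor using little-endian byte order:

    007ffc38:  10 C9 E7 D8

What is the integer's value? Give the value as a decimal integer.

Little-endian stores the least-significant byte at the lowest address.
Reassemble most-significant byte first: D8 E7 C9 10 → 0xD8E7C910.
Top bit is set, so as a signed 32-bit value this is 0xD8E7C910 − 2^32 = -655898352.

-655898352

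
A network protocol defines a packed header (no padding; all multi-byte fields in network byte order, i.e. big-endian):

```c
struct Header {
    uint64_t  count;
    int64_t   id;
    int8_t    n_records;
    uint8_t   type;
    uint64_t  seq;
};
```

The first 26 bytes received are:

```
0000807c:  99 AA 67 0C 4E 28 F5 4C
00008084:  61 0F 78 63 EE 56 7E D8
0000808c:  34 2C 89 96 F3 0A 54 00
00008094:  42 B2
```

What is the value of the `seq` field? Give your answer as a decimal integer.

9914378855387251378

`seq` follows `count` (8 B), `id` (8 B), `n_records` (1 B), `type` (1 B), so it starts at offset 8 + 8 + 1 + 1 = 18 and occupies 8 bytes.
Bytes at offsets 18..25: 89 96 F3 0A 54 00 42 B2.
Big-endian stores the most-significant byte at the lowest address.
The bytes are already most-significant first: 0x8996F30A540042B2.
0x8996F30A540042B2 = 9914378855387251378.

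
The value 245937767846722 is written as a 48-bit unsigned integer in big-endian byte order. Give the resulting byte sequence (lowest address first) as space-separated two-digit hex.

DF AD D9 4A 13 42

245937767846722 in hexadecimal, padded to 48 bits, is 0xDFADD94A1342.
Split into bytes (most-significant first): DF AD D9 4A 13 42.
Big-endian: lowest address holds the most-significant byte.
So the memory order matches the most-significant-first order: DF AD D9 4A 13 42.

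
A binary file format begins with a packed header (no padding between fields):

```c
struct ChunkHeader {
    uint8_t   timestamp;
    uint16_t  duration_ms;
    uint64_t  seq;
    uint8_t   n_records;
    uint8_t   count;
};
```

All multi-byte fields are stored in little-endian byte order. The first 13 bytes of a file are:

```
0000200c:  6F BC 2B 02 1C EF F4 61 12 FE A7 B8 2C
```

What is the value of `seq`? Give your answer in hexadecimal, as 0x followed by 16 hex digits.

0xA7FE1261F4EF1C02

`seq` follows `timestamp` (1 B), `duration_ms` (2 B), so it starts at offset 1 + 2 = 3 and occupies 8 bytes.
Bytes at offsets 3..10: 02 1C EF F4 61 12 FE A7.
Little-endian: lowest address holds the least-significant byte.
Reassemble most-significant byte first: A7 FE 12 61 F4 EF 1C 02 → 0xA7FE1261F4EF1C02.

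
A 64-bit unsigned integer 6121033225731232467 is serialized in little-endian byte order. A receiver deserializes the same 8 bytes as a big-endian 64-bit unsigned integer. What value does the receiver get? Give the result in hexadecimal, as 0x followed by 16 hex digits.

6121033225731232467 in 64-bit hexadecimal is 0x54F24749C612D2D3.
Stored little-endian, the bytes at ascending addresses are D3 D2 12 C6 49 47 F2 54.
Read back as big-endian, the last byte is least significant, giving 0xD3D212C64947F254.

0xD3D212C64947F254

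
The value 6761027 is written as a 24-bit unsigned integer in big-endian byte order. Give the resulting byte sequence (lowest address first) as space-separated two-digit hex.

67 2A 43

6761027 in hexadecimal, padded to 24 bits, is 0x672A43.
Split into bytes (most-significant first): 67 2A 43.
In big-endian order the high byte comes first in memory.
So the memory order matches the most-significant-first order: 67 2A 43.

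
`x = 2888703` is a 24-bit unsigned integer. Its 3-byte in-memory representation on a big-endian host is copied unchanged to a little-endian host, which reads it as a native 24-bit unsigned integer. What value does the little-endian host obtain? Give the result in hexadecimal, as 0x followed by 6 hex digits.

2888703 in 24-bit hexadecimal is 0x2C13FF.
Stored big-endian, the bytes at ascending addresses are 2C 13 FF.
Read back as little-endian, the first byte is least significant, giving 0xFF132C.

0xFF132C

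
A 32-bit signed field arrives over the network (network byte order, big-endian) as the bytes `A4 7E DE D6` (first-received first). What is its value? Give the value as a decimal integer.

Big-endian: lowest address holds the most-significant byte.
The bytes are already most-significant first: 0xA47EDED6.
Top bit is set, so as a signed 32-bit value this is 0xA47EDED6 − 2^32 = -1535189290.

-1535189290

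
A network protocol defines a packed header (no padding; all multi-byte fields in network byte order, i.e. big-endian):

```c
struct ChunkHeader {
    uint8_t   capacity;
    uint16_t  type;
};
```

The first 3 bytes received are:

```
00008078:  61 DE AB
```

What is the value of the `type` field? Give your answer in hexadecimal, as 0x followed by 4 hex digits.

`type` follows `capacity` (1 byte), so it starts at byte offset 1 and occupies 2 bytes.
Bytes at offsets 1..2: DE AB.
Big-endian: lowest address holds the most-significant byte.
The bytes are already most-significant first: 0xDEAB.

0xDEAB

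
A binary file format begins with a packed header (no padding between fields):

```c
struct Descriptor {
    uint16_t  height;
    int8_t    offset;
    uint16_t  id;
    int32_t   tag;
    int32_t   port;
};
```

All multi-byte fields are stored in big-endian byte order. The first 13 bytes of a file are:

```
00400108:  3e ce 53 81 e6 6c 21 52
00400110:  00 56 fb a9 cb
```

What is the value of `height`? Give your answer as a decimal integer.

`height` is the first field, at byte offset 0, occupying 2 bytes.
Bytes at offsets 0..1: 3E CE.
Big-endian stores the most-significant byte at the lowest address.
The bytes are already most-significant first: 0x3ECE.
0x3ECE = 16078.

16078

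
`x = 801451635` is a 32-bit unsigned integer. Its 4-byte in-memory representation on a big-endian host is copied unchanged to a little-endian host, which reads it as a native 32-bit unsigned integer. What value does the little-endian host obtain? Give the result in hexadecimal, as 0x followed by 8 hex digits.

801451635 in 32-bit hexadecimal is 0x2FC52E73.
Stored big-endian, the bytes at ascending addresses are 2F C5 2E 73.
Read back as little-endian, the first byte is least significant, giving 0x732EC52F.

0x732EC52F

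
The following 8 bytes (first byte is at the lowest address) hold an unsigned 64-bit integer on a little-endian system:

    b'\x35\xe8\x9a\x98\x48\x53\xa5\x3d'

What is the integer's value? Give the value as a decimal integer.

Little-endian: lowest address holds the least-significant byte.
Reassemble most-significant byte first: 3D A5 53 48 98 9A E8 35 → 0x3DA55348989AE835.
0x3DA55348989AE835 = 4442048178733901877.

4442048178733901877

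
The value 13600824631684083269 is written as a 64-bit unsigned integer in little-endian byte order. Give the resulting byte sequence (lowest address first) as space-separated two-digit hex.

13600824631684083269 in hexadecimal, padded to 64 bits, is 0xBCBFD5F137E9AE45.
Split into bytes (most-significant first): BC BF D5 F1 37 E9 AE 45.
Little-endian stores the least-significant byte at the lowest address.
So at ascending addresses the bytes are 45 AE E9 37 F1 D5 BF BC.

45 AE E9 37 F1 D5 BF BC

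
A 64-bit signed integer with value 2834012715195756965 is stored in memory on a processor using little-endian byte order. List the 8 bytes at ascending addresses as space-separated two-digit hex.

2834012715195756965 in hexadecimal, padded to 64 bits, is 0x27546F8C9A2EF1A5.
Split into bytes (most-significant first): 27 54 6F 8C 9A 2E F1 A5.
In little-endian order the low byte comes first in memory.
So at ascending addresses the bytes are A5 F1 2E 9A 8C 6F 54 27.

A5 F1 2E 9A 8C 6F 54 27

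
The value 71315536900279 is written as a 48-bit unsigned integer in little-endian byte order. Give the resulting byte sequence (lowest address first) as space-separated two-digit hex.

71315536900279 in hexadecimal, padded to 48 bits, is 0x40DC713E70B7.
Split into bytes (most-significant first): 40 DC 71 3E 70 B7.
Little-endian stores the least-significant byte at the lowest address.
So at ascending addresses the bytes are B7 70 3E 71 DC 40.

B7 70 3E 71 DC 40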